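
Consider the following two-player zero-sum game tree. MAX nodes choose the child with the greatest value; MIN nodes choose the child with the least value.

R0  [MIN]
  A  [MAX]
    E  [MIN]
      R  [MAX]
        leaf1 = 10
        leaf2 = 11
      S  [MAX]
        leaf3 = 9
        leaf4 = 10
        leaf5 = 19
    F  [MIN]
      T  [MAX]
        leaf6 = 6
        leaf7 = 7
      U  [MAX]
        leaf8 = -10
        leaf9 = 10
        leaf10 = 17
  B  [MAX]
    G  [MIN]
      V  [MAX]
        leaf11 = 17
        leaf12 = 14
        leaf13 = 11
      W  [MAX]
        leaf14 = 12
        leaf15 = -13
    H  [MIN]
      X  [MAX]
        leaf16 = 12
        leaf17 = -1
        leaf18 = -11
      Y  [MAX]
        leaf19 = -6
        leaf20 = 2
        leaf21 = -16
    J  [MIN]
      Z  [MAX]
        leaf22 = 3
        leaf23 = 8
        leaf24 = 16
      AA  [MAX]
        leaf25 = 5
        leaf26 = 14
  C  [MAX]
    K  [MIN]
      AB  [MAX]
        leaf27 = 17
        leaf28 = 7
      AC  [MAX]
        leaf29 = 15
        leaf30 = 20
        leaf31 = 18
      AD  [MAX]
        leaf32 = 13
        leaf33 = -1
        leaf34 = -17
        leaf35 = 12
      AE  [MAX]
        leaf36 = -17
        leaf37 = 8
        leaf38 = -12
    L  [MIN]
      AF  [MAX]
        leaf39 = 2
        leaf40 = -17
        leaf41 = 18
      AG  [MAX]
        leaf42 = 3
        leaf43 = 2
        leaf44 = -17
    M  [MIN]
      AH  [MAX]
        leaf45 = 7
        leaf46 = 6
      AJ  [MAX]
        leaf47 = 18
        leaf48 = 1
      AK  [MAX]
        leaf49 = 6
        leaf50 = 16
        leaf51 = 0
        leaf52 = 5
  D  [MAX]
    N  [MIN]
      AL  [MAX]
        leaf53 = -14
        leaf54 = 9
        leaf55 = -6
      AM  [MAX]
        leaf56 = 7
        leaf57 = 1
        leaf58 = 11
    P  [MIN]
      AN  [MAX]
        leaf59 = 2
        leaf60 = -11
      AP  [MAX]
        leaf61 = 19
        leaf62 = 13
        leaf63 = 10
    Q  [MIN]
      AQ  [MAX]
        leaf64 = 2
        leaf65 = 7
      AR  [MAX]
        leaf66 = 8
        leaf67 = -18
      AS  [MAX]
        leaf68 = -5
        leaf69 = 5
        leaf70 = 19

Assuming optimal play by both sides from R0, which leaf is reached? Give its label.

leaf37

R (MAX): max(10, 11) = 11
S (MAX): max(9, 10, 19) = 19
E (MIN): min(11, 19) = 11
T (MAX): max(6, 7) = 7
U (MAX): max(-10, 10, 17) = 17
F (MIN): min(7, 17) = 7
A (MAX): max(11, 7) = 11
V (MAX): max(17, 14, 11) = 17
W (MAX): max(12, -13) = 12
G (MIN): min(17, 12) = 12
X (MAX): max(12, -1, -11) = 12
Y (MAX): max(-6, 2, -16) = 2
H (MIN): min(12, 2) = 2
Z (MAX): max(3, 8, 16) = 16
AA (MAX): max(5, 14) = 14
J (MIN): min(16, 14) = 14
B (MAX): max(12, 2, 14) = 14
AB (MAX): max(17, 7) = 17
AC (MAX): max(15, 20, 18) = 20
AD (MAX): max(13, -1, -17, 12) = 13
AE (MAX): max(-17, 8, -12) = 8
K (MIN): min(17, 20, 13, 8) = 8
AF (MAX): max(2, -17, 18) = 18
AG (MAX): max(3, 2, -17) = 3
L (MIN): min(18, 3) = 3
AH (MAX): max(7, 6) = 7
AJ (MAX): max(18, 1) = 18
AK (MAX): max(6, 16, 0, 5) = 16
M (MIN): min(7, 18, 16) = 7
C (MAX): max(8, 3, 7) = 8
AL (MAX): max(-14, 9, -6) = 9
AM (MAX): max(7, 1, 11) = 11
N (MIN): min(9, 11) = 9
AN (MAX): max(2, -11) = 2
AP (MAX): max(19, 13, 10) = 19
P (MIN): min(2, 19) = 2
AQ (MAX): max(2, 7) = 7
AR (MAX): max(8, -18) = 8
AS (MAX): max(-5, 5, 19) = 19
Q (MIN): min(7, 8, 19) = 7
D (MAX): max(9, 2, 7) = 9
R0 (MIN): min(11, 14, 8, 9) = 8
At R0, MIN picks C (lowest: 8).
At C, MAX picks K (highest: 8).
At K, MIN picks AE (lowest: 8).
At AE, MAX picks leaf37 (highest: 8).
Terminal value 8.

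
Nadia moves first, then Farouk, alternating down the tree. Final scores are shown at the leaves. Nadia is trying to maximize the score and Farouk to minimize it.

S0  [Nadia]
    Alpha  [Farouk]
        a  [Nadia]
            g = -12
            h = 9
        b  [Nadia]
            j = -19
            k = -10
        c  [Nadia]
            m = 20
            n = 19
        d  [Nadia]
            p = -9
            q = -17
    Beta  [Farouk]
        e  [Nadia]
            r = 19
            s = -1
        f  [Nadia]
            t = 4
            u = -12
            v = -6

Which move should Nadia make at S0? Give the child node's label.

Beta

a (Nadia): max(-12, 9) = 9
b (Nadia): max(-19, -10) = -10
c (Nadia): max(20, 19) = 20
d (Nadia): max(-9, -17) = -9
Alpha (Farouk): min(9, -10, 20, -9) = -10
e (Nadia): max(19, -1) = 19
f (Nadia): max(4, -12, -6) = 4
Beta (Farouk): min(19, 4) = 4
S0 (Nadia): max(-10, 4) = 4
Nadia at S0 wants the highest of {Alpha=-10, Beta=4}, so chooses Beta.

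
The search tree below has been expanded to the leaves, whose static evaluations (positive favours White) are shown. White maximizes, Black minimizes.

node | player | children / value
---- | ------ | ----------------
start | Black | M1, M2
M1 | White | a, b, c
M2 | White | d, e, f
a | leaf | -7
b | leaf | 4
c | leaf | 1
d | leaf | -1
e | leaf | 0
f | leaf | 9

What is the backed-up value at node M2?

9

M2 (White): max(-1, 0, 9) = 9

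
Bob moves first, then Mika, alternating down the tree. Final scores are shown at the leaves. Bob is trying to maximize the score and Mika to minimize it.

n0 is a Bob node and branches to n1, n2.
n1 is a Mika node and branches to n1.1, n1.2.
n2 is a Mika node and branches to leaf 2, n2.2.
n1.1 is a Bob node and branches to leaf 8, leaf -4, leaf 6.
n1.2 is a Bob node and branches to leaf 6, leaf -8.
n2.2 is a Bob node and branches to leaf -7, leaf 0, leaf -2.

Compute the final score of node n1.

n1.1 (Bob): max(8, -4, 6) = 8
n1.2 (Bob): max(6, -8) = 6
n1 (Mika): min(8, 6) = 6

6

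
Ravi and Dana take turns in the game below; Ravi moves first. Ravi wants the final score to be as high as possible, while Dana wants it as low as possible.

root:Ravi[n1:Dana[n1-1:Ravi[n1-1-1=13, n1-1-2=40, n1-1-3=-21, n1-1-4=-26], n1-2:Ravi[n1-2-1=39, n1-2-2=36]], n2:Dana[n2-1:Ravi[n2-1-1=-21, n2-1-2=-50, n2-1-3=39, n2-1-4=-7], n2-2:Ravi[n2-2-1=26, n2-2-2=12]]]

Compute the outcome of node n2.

26

n2-1 (Ravi): max(-21, -50, 39, -7) = 39
n2-2 (Ravi): max(26, 12) = 26
n2 (Dana): min(39, 26) = 26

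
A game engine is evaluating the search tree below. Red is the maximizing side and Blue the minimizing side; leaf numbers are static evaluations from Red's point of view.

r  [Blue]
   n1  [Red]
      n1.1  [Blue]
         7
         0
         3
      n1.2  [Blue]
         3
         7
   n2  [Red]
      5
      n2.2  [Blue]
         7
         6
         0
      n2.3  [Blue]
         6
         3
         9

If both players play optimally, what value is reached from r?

n1.1 (Blue): min(7, 0, 3) = 0
n1.2 (Blue): min(3, 7) = 3
n1 (Red): max(0, 3) = 3
n2.2 (Blue): min(7, 6, 0) = 0
n2.3 (Blue): min(6, 3, 9) = 3
n2 (Red): max(5, 0, 3) = 5
r (Blue): min(3, 5) = 3

3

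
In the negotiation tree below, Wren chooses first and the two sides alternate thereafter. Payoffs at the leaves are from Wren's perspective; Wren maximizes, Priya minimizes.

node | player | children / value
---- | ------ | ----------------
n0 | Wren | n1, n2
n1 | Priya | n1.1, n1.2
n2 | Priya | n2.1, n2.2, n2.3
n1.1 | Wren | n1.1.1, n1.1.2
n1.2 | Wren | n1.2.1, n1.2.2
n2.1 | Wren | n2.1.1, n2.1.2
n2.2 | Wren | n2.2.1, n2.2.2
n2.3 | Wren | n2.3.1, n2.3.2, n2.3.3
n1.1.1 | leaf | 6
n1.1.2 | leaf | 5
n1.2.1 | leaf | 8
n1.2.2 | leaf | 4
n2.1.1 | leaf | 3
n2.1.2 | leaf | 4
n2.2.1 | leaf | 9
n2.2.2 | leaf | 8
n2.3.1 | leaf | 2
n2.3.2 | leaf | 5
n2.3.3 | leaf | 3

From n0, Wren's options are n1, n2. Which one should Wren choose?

n1

n1.1 (Wren): max(6, 5) = 6
n1.2 (Wren): max(8, 4) = 8
n1 (Priya): min(6, 8) = 6
n2.1 (Wren): max(3, 4) = 4
n2.2 (Wren): max(9, 8) = 9
n2.3 (Wren): max(2, 5, 3) = 5
n2 (Priya): min(4, 9, 5) = 4
n0 (Wren): max(6, 4) = 6
Wren at n0 wants the highest of {n1=6, n2=4}, so chooses n1.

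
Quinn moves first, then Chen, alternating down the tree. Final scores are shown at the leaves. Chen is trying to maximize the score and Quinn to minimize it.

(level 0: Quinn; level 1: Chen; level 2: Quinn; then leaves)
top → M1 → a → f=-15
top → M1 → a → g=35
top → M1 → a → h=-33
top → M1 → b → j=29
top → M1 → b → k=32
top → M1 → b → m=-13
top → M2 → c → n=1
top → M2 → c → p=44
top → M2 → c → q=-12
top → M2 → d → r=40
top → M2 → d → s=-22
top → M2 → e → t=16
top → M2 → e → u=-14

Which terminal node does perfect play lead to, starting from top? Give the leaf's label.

m

a (Quinn): min(-15, 35, -33) = -33
b (Quinn): min(29, 32, -13) = -13
M1 (Chen): max(-33, -13) = -13
c (Quinn): min(1, 44, -12) = -12
d (Quinn): min(40, -22) = -22
e (Quinn): min(16, -14) = -14
M2 (Chen): max(-12, -22, -14) = -12
top (Quinn): min(-13, -12) = -13
At top, Quinn picks M1 (lowest: -13).
At M1, Chen picks b (highest: -13).
At b, Quinn picks m (lowest: -13).
Terminal value -13.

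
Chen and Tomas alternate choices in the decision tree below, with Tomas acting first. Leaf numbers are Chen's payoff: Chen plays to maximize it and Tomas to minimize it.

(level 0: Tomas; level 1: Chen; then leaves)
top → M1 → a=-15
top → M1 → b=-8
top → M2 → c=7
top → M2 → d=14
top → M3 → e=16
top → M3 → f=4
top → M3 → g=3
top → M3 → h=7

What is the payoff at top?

-8

M1 (Chen): max(-15, -8) = -8
M2 (Chen): max(7, 14) = 14
M3 (Chen): max(16, 4, 3, 7) = 16
top (Tomas): min(-8, 14, 16) = -8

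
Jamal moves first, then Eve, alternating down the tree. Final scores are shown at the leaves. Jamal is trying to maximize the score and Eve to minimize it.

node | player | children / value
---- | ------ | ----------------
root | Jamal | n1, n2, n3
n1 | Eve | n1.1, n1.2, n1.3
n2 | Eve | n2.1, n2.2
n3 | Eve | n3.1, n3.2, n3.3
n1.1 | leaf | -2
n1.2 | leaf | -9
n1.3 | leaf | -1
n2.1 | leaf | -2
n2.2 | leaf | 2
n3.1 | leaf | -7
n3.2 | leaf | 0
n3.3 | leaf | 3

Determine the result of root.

-2

n1 (Eve): min(-2, -9, -1) = -9
n2 (Eve): min(-2, 2) = -2
n3 (Eve): min(-7, 0, 3) = -7
root (Jamal): max(-9, -2, -7) = -2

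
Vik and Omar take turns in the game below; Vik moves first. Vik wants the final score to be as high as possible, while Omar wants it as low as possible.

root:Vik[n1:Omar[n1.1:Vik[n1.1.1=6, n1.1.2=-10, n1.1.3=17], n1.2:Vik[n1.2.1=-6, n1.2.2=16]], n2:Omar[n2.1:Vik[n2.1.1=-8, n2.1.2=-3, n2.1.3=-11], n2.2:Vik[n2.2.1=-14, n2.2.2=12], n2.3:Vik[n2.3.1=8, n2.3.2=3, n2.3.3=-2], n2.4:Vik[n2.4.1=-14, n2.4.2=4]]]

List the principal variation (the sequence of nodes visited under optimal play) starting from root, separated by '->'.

root -> n1 -> n1.2 -> n1.2.2

n1.1 (Vik): max(6, -10, 17) = 17
n1.2 (Vik): max(-6, 16) = 16
n1 (Omar): min(17, 16) = 16
n2.1 (Vik): max(-8, -3, -11) = -3
n2.2 (Vik): max(-14, 12) = 12
n2.3 (Vik): max(8, 3, -2) = 8
n2.4 (Vik): max(-14, 4) = 4
n2 (Omar): min(-3, 12, 8, 4) = -3
root (Vik): max(16, -3) = 16
At root, Vik picks n1 (highest: 16).
At n1, Omar picks n1.2 (lowest: 16).
At n1.2, Vik picks n1.2.2 (highest: 16).
Terminal value 16.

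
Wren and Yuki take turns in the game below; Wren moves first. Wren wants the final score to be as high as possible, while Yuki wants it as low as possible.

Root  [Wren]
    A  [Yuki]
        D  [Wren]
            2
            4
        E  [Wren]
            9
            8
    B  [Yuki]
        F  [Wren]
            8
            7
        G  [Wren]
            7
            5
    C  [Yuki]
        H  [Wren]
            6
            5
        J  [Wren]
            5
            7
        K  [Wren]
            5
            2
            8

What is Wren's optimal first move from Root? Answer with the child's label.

B

D (Wren): max(2, 4) = 4
E (Wren): max(9, 8) = 9
A (Yuki): min(4, 9) = 4
F (Wren): max(8, 7) = 8
G (Wren): max(7, 5) = 7
B (Yuki): min(8, 7) = 7
H (Wren): max(6, 5) = 6
J (Wren): max(5, 7) = 7
K (Wren): max(5, 2, 8) = 8
C (Yuki): min(6, 7, 8) = 6
Root (Wren): max(4, 7, 6) = 7
Wren at Root wants the highest of {A=4, B=7, C=6}, so chooses B.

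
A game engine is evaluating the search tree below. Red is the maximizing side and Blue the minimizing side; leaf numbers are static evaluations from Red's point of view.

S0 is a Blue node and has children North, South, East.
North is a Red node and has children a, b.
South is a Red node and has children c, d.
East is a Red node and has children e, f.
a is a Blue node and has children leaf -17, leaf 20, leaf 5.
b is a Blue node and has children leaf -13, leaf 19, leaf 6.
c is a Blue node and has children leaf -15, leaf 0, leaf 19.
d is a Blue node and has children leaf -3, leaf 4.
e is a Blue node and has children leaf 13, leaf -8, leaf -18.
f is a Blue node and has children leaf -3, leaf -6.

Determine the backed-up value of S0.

-13

a (Blue): min(-17, 20, 5) = -17
b (Blue): min(-13, 19, 6) = -13
North (Red): max(-17, -13) = -13
c (Blue): min(-15, 0, 19) = -15
d (Blue): min(-3, 4) = -3
South (Red): max(-15, -3) = -3
e (Blue): min(13, -8, -18) = -18
f (Blue): min(-3, -6) = -6
East (Red): max(-18, -6) = -6
S0 (Blue): min(-13, -3, -6) = -13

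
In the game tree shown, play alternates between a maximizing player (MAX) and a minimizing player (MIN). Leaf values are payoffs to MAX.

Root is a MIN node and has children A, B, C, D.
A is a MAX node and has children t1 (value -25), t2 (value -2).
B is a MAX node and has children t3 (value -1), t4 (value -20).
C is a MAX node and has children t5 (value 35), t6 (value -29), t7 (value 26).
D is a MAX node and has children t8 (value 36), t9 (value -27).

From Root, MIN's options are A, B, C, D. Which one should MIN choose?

A

A (MAX): max(-25, -2) = -2
B (MAX): max(-1, -20) = -1
C (MAX): max(35, -29, 26) = 35
D (MAX): max(36, -27) = 36
Root (MIN): min(-2, -1, 35, 36) = -2
MIN at Root wants the lowest of {A=-2, B=-1, C=35, D=36}, so chooses A.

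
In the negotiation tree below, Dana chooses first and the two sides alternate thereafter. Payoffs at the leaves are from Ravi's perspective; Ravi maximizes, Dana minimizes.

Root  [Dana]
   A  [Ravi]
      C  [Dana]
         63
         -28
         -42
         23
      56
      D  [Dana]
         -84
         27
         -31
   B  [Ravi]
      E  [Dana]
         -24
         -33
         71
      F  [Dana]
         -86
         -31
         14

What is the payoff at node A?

56

C (Dana): min(63, -28, -42, 23) = -42
D (Dana): min(-84, 27, -31) = -84
A (Ravi): max(-42, 56, -84) = 56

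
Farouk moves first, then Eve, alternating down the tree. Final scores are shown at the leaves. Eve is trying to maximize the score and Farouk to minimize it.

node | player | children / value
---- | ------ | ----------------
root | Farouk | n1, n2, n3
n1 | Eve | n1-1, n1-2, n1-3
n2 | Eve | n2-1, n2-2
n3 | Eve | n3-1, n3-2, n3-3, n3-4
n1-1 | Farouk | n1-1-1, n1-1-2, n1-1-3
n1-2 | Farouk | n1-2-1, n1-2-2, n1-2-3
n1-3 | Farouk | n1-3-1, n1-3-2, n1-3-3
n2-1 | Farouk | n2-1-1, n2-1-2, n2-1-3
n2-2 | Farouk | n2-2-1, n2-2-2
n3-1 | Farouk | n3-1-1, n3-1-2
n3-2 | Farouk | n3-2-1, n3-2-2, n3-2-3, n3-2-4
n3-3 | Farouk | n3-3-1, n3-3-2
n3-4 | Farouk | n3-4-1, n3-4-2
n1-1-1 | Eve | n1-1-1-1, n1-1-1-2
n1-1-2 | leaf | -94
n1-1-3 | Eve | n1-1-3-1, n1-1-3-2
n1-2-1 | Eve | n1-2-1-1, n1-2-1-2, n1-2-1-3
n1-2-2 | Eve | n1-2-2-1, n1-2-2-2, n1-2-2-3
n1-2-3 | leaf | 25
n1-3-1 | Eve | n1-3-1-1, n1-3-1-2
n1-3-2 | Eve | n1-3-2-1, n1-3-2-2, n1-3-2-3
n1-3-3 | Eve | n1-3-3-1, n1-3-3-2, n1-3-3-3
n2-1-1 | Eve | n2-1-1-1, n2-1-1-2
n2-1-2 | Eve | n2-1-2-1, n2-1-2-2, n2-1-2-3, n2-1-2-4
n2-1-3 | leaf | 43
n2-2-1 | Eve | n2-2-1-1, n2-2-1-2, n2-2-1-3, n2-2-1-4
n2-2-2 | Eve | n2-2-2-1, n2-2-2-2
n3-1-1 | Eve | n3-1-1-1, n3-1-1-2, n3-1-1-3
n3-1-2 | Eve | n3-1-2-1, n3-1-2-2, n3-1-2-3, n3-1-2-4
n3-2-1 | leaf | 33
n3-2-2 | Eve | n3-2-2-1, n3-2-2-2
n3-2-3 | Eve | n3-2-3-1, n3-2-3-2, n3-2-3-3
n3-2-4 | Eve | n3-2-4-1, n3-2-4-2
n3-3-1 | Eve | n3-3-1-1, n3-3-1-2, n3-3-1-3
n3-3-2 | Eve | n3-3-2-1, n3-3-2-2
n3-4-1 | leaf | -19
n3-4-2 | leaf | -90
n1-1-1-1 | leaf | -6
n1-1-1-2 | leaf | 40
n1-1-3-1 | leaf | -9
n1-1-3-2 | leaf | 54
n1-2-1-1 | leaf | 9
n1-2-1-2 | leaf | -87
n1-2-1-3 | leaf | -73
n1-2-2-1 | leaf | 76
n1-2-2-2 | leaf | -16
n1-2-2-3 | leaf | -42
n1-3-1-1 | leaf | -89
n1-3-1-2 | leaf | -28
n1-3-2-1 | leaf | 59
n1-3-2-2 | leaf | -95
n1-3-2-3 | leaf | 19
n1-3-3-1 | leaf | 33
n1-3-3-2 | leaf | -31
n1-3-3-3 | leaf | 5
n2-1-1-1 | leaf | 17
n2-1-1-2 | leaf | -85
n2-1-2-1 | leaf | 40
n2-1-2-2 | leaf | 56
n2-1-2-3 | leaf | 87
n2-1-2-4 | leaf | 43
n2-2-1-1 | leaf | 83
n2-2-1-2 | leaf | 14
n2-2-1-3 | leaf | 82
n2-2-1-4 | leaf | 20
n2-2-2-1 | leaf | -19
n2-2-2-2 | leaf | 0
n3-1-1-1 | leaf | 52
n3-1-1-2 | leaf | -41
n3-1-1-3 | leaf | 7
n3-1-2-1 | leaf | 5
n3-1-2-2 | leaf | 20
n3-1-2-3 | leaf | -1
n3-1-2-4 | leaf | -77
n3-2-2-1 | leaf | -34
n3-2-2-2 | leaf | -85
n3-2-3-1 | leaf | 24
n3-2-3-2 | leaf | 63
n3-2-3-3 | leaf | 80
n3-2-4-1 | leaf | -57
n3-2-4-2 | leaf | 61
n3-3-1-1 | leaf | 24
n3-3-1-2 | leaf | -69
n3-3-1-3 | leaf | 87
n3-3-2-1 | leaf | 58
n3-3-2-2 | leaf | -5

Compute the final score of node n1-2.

9

n1-2-1 (Eve): max(9, -87, -73) = 9
n1-2-2 (Eve): max(76, -16, -42) = 76
n1-2 (Farouk): min(9, 76, 25) = 9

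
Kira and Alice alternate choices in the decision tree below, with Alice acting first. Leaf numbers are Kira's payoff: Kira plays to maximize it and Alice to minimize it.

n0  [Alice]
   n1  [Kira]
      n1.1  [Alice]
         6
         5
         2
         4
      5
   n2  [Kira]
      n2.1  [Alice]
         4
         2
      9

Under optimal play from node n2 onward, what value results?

9

n2.1 (Alice): min(4, 2) = 2
n2 (Kira): max(2, 9) = 9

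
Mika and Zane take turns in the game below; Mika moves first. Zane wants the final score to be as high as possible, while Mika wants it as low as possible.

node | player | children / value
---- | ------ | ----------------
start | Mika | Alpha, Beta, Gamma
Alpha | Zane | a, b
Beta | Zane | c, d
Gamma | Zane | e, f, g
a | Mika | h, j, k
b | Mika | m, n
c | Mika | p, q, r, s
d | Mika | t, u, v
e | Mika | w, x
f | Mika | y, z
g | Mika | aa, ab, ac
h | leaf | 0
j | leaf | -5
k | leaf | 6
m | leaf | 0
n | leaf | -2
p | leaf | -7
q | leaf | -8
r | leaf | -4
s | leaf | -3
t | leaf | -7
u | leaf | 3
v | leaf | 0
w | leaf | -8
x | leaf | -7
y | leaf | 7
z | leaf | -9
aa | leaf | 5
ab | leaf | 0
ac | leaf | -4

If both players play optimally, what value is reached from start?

a (Mika): min(0, -5, 6) = -5
b (Mika): min(0, -2) = -2
Alpha (Zane): max(-5, -2) = -2
c (Mika): min(-7, -8, -4, -3) = -8
d (Mika): min(-7, 3, 0) = -7
Beta (Zane): max(-8, -7) = -7
e (Mika): min(-8, -7) = -8
f (Mika): min(7, -9) = -9
g (Mika): min(5, 0, -4) = -4
Gamma (Zane): max(-8, -9, -4) = -4
start (Mika): min(-2, -7, -4) = -7

-7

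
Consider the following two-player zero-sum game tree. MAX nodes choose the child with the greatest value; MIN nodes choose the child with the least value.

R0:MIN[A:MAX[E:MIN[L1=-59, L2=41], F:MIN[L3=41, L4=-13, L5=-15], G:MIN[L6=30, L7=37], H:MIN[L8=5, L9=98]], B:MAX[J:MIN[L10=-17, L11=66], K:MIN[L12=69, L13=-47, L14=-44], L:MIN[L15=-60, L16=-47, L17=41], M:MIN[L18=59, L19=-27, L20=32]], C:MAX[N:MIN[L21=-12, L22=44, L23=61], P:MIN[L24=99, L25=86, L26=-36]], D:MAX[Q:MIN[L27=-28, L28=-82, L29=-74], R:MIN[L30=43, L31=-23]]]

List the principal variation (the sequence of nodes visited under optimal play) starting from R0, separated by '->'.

E (MIN): min(-59, 41) = -59
F (MIN): min(41, -13, -15) = -15
G (MIN): min(30, 37) = 30
H (MIN): min(5, 98) = 5
A (MAX): max(-59, -15, 30, 5) = 30
J (MIN): min(-17, 66) = -17
K (MIN): min(69, -47, -44) = -47
L (MIN): min(-60, -47, 41) = -60
M (MIN): min(59, -27, 32) = -27
B (MAX): max(-17, -47, -60, -27) = -17
N (MIN): min(-12, 44, 61) = -12
P (MIN): min(99, 86, -36) = -36
C (MAX): max(-12, -36) = -12
Q (MIN): min(-28, -82, -74) = -82
R (MIN): min(43, -23) = -23
D (MAX): max(-82, -23) = -23
R0 (MIN): min(30, -17, -12, -23) = -23
At R0, MIN picks D (lowest: -23).
At D, MAX picks R (highest: -23).
At R, MIN picks L31 (lowest: -23).
Terminal value -23.

R0 -> D -> R -> L31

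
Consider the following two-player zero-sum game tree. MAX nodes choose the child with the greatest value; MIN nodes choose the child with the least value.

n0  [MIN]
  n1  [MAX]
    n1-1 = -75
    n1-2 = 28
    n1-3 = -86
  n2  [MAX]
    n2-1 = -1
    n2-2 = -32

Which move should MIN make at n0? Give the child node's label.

n2

n1 (MAX): max(-75, 28, -86) = 28
n2 (MAX): max(-1, -32) = -1
n0 (MIN): min(28, -1) = -1
MIN at n0 wants the lowest of {n1=28, n2=-1}, so chooses n2.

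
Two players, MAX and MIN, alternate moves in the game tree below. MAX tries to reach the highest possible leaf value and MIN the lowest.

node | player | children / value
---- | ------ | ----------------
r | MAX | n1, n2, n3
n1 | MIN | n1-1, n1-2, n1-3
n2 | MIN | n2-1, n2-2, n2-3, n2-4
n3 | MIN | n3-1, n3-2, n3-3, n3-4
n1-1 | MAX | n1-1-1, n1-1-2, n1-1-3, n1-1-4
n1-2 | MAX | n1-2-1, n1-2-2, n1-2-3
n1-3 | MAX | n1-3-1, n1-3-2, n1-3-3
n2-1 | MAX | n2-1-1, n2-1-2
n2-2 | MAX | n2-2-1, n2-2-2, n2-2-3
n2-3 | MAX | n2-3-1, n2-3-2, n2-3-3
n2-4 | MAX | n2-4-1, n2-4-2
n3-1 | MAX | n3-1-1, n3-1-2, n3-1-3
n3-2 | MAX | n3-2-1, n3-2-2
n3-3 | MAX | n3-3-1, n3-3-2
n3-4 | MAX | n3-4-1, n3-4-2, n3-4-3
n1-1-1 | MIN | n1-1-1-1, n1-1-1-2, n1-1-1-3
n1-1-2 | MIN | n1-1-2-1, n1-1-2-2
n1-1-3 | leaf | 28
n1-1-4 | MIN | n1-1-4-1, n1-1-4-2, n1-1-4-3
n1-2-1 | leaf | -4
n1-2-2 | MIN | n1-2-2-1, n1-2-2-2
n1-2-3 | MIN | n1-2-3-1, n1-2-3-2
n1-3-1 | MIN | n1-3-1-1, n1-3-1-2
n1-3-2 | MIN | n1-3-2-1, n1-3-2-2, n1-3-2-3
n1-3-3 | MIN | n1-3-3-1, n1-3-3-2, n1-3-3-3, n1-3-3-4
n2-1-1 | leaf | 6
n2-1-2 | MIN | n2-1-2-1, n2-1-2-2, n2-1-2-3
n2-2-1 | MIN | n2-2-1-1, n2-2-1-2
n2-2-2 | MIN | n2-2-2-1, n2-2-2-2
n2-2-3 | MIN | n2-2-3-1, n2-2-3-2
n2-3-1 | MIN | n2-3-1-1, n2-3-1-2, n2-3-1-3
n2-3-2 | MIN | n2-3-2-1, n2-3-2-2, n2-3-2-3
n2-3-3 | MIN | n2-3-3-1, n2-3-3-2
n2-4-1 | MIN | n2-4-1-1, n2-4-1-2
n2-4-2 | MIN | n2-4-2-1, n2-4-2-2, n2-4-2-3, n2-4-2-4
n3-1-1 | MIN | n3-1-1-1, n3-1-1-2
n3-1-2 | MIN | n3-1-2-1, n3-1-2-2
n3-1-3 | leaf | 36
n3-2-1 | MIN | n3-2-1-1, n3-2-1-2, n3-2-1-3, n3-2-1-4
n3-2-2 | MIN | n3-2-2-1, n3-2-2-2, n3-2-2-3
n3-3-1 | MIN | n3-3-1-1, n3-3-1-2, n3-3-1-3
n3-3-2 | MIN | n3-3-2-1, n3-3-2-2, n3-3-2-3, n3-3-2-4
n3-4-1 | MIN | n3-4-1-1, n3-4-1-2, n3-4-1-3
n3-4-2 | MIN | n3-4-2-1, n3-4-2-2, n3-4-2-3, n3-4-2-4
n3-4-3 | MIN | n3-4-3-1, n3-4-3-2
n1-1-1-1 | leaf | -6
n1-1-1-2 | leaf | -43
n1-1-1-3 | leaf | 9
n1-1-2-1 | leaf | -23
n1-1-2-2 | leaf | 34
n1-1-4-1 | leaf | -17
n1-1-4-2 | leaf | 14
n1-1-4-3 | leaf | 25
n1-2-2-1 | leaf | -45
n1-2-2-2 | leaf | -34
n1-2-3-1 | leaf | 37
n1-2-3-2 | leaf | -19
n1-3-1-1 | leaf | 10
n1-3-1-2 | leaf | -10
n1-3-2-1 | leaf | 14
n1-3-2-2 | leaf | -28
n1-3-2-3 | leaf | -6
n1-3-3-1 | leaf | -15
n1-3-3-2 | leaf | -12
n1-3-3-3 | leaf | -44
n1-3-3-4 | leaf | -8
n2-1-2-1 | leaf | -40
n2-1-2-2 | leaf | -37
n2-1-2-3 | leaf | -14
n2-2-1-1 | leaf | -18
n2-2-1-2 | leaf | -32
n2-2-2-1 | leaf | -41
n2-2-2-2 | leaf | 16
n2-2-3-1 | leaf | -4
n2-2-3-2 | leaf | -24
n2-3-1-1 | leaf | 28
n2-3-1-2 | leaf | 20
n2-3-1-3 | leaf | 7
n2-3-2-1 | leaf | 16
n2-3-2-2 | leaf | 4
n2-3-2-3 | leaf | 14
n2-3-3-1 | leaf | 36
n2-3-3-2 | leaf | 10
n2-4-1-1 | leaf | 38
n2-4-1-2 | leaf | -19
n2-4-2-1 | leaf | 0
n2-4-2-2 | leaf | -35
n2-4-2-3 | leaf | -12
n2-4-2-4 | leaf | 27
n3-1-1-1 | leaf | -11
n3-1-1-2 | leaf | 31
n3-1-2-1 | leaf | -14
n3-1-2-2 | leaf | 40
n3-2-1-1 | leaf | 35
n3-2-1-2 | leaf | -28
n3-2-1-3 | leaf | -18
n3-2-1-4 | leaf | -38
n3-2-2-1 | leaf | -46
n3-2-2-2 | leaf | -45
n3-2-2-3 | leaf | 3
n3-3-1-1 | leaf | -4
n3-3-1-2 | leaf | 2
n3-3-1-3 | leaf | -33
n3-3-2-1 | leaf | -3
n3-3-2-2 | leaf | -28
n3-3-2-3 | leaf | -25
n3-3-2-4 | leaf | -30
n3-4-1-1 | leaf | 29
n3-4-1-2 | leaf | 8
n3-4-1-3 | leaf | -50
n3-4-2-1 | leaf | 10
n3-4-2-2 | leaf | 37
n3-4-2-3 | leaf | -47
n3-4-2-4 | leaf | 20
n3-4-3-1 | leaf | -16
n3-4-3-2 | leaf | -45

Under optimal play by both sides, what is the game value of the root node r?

-10

n1-1-1 (MIN): min(-6, -43, 9) = -43
n1-1-2 (MIN): min(-23, 34) = -23
n1-1-4 (MIN): min(-17, 14, 25) = -17
n1-1 (MAX): max(-43, -23, 28, -17) = 28
n1-2-2 (MIN): min(-45, -34) = -45
n1-2-3 (MIN): min(37, -19) = -19
n1-2 (MAX): max(-4, -45, -19) = -4
n1-3-1 (MIN): min(10, -10) = -10
n1-3-2 (MIN): min(14, -28, -6) = -28
n1-3-3 (MIN): min(-15, -12, -44, -8) = -44
n1-3 (MAX): max(-10, -28, -44) = -10
n1 (MIN): min(28, -4, -10) = -10
n2-1-2 (MIN): min(-40, -37, -14) = -40
n2-1 (MAX): max(6, -40) = 6
n2-2-1 (MIN): min(-18, -32) = -32
n2-2-2 (MIN): min(-41, 16) = -41
n2-2-3 (MIN): min(-4, -24) = -24
n2-2 (MAX): max(-32, -41, -24) = -24
n2-3-1 (MIN): min(28, 20, 7) = 7
n2-3-2 (MIN): min(16, 4, 14) = 4
n2-3-3 (MIN): min(36, 10) = 10
n2-3 (MAX): max(7, 4, 10) = 10
n2-4-1 (MIN): min(38, -19) = -19
n2-4-2 (MIN): min(0, -35, -12, 27) = -35
n2-4 (MAX): max(-19, -35) = -19
n2 (MIN): min(6, -24, 10, -19) = -24
n3-1-1 (MIN): min(-11, 31) = -11
n3-1-2 (MIN): min(-14, 40) = -14
n3-1 (MAX): max(-11, -14, 36) = 36
n3-2-1 (MIN): min(35, -28, -18, -38) = -38
n3-2-2 (MIN): min(-46, -45, 3) = -46
n3-2 (MAX): max(-38, -46) = -38
n3-3-1 (MIN): min(-4, 2, -33) = -33
n3-3-2 (MIN): min(-3, -28, -25, -30) = -30
n3-3 (MAX): max(-33, -30) = -30
n3-4-1 (MIN): min(29, 8, -50) = -50
n3-4-2 (MIN): min(10, 37, -47, 20) = -47
n3-4-3 (MIN): min(-16, -45) = -45
n3-4 (MAX): max(-50, -47, -45) = -45
n3 (MIN): min(36, -38, -30, -45) = -45
r (MAX): max(-10, -24, -45) = -10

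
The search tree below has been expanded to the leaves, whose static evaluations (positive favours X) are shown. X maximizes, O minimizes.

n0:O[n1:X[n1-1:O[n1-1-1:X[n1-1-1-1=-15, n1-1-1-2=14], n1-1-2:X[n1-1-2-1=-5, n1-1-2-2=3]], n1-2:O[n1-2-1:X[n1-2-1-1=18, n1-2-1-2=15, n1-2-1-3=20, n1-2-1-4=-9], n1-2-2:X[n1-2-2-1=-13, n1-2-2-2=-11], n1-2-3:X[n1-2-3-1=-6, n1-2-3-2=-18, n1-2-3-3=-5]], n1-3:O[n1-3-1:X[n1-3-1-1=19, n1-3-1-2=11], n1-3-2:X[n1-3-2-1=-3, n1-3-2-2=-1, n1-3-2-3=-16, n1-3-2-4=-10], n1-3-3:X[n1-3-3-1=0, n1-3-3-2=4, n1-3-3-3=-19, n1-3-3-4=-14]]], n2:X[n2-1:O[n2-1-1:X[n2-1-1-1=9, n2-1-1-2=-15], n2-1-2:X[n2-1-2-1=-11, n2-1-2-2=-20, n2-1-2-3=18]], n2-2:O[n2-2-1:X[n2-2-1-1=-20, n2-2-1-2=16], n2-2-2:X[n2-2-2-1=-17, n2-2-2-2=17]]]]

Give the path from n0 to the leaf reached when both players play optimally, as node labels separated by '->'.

n1-1-1 (X): max(-15, 14) = 14
n1-1-2 (X): max(-5, 3) = 3
n1-1 (O): min(14, 3) = 3
n1-2-1 (X): max(18, 15, 20, -9) = 20
n1-2-2 (X): max(-13, -11) = -11
n1-2-3 (X): max(-6, -18, -5) = -5
n1-2 (O): min(20, -11, -5) = -11
n1-3-1 (X): max(19, 11) = 19
n1-3-2 (X): max(-3, -1, -16, -10) = -1
n1-3-3 (X): max(0, 4, -19, -14) = 4
n1-3 (O): min(19, -1, 4) = -1
n1 (X): max(3, -11, -1) = 3
n2-1-1 (X): max(9, -15) = 9
n2-1-2 (X): max(-11, -20, 18) = 18
n2-1 (O): min(9, 18) = 9
n2-2-1 (X): max(-20, 16) = 16
n2-2-2 (X): max(-17, 17) = 17
n2-2 (O): min(16, 17) = 16
n2 (X): max(9, 16) = 16
n0 (O): min(3, 16) = 3
At n0, O picks n1 (lowest: 3).
At n1, X picks n1-1 (highest: 3).
At n1-1, O picks n1-1-2 (lowest: 3).
At n1-1-2, X picks n1-1-2-2 (highest: 3).
Terminal value 3.

n0 -> n1 -> n1-1 -> n1-1-2 -> n1-1-2-2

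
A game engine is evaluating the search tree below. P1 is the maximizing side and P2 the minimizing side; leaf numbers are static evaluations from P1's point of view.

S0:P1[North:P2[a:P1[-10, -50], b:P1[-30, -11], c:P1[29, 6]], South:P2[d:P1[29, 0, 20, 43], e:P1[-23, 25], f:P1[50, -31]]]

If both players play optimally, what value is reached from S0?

25

a (P1): max(-10, -50) = -10
b (P1): max(-30, -11) = -11
c (P1): max(29, 6) = 29
North (P2): min(-10, -11, 29) = -11
d (P1): max(29, 0, 20, 43) = 43
e (P1): max(-23, 25) = 25
f (P1): max(50, -31) = 50
South (P2): min(43, 25, 50) = 25
S0 (P1): max(-11, 25) = 25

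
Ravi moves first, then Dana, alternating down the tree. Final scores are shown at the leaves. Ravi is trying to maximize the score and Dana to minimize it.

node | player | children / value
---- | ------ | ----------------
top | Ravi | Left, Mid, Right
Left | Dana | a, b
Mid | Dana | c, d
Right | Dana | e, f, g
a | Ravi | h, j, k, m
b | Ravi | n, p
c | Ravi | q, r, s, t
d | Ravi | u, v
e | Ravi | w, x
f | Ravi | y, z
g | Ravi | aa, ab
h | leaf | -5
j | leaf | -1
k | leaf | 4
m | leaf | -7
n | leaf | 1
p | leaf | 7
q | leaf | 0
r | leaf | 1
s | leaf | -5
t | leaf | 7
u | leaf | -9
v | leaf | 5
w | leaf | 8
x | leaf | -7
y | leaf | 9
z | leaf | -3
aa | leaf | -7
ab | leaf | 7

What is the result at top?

7

a (Ravi): max(-5, -1, 4, -7) = 4
b (Ravi): max(1, 7) = 7
Left (Dana): min(4, 7) = 4
c (Ravi): max(0, 1, -5, 7) = 7
d (Ravi): max(-9, 5) = 5
Mid (Dana): min(7, 5) = 5
e (Ravi): max(8, -7) = 8
f (Ravi): max(9, -3) = 9
g (Ravi): max(-7, 7) = 7
Right (Dana): min(8, 9, 7) = 7
top (Ravi): max(4, 5, 7) = 7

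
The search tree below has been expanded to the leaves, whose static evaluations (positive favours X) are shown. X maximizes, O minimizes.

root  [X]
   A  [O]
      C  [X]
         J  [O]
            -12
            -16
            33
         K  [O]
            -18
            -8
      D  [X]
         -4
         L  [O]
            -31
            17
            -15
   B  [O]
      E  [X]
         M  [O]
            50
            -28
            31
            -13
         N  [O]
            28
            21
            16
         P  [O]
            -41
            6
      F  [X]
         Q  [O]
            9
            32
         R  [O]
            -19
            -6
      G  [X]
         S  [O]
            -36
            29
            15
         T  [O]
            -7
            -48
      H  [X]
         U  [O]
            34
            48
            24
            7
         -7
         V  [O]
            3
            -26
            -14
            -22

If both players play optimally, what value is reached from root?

-16

J (O): min(-12, -16, 33) = -16
K (O): min(-18, -8) = -18
C (X): max(-16, -18) = -16
L (O): min(-31, 17, -15) = -31
D (X): max(-4, -31) = -4
A (O): min(-16, -4) = -16
M (O): min(50, -28, 31, -13) = -28
N (O): min(28, 21, 16) = 16
P (O): min(-41, 6) = -41
E (X): max(-28, 16, -41) = 16
Q (O): min(9, 32) = 9
R (O): min(-19, -6) = -19
F (X): max(9, -19) = 9
S (O): min(-36, 29, 15) = -36
T (O): min(-7, -48) = -48
G (X): max(-36, -48) = -36
U (O): min(34, 48, 24, 7) = 7
V (O): min(3, -26, -14, -22) = -26
H (X): max(7, -7, -26) = 7
B (O): min(16, 9, -36, 7) = -36
root (X): max(-16, -36) = -16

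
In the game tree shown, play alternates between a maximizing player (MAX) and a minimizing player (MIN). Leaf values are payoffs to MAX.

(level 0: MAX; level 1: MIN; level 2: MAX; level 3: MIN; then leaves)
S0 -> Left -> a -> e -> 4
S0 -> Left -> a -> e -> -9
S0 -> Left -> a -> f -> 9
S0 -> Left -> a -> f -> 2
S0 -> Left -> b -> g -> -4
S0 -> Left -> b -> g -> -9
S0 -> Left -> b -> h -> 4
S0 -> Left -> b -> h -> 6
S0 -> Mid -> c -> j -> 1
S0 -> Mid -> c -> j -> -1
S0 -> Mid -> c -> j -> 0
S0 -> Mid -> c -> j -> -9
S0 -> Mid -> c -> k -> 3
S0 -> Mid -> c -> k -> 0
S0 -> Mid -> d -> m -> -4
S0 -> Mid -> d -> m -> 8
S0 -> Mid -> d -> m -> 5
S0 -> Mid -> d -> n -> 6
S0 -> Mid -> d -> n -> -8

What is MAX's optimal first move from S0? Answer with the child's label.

e (MIN): min(4, -9) = -9
f (MIN): min(9, 2) = 2
a (MAX): max(-9, 2) = 2
g (MIN): min(-4, -9) = -9
h (MIN): min(4, 6) = 4
b (MAX): max(-9, 4) = 4
Left (MIN): min(2, 4) = 2
j (MIN): min(1, -1, 0, -9) = -9
k (MIN): min(3, 0) = 0
c (MAX): max(-9, 0) = 0
m (MIN): min(-4, 8, 5) = -4
n (MIN): min(6, -8) = -8
d (MAX): max(-4, -8) = -4
Mid (MIN): min(0, -4) = -4
S0 (MAX): max(2, -4) = 2
MAX at S0 wants the highest of {Left=2, Mid=-4}, so chooses Left.

Left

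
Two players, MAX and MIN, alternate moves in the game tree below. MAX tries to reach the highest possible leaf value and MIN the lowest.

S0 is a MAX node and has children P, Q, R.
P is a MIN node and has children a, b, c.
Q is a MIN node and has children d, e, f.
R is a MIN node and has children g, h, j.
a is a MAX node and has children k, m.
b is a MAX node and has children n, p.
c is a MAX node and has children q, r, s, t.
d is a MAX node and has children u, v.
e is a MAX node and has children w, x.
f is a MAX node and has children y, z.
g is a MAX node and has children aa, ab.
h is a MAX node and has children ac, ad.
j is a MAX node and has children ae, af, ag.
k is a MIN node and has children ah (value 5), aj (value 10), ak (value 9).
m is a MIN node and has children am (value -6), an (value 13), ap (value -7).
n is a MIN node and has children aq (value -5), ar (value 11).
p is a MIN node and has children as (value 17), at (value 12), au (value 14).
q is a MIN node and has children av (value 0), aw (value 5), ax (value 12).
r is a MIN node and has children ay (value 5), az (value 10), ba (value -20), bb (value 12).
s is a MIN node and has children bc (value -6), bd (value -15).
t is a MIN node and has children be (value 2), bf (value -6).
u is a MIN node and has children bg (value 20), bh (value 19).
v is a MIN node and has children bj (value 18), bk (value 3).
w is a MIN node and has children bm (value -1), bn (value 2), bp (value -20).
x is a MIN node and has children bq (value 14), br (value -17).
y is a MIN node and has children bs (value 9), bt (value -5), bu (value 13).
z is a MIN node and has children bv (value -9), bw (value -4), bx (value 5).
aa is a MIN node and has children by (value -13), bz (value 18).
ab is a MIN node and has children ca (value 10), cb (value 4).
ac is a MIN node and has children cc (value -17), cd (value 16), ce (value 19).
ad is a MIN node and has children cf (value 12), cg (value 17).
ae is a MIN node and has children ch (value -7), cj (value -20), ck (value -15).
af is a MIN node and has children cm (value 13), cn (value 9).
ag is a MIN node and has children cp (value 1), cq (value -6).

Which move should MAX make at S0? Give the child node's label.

R

k (MIN): min(5, 10, 9) = 5
m (MIN): min(-6, 13, -7) = -7
a (MAX): max(5, -7) = 5
n (MIN): min(-5, 11) = -5
p (MIN): min(17, 12, 14) = 12
b (MAX): max(-5, 12) = 12
q (MIN): min(0, 5, 12) = 0
r (MIN): min(5, 10, -20, 12) = -20
s (MIN): min(-6, -15) = -15
t (MIN): min(2, -6) = -6
c (MAX): max(0, -20, -15, -6) = 0
P (MIN): min(5, 12, 0) = 0
u (MIN): min(20, 19) = 19
v (MIN): min(18, 3) = 3
d (MAX): max(19, 3) = 19
w (MIN): min(-1, 2, -20) = -20
x (MIN): min(14, -17) = -17
e (MAX): max(-20, -17) = -17
y (MIN): min(9, -5, 13) = -5
z (MIN): min(-9, -4, 5) = -9
f (MAX): max(-5, -9) = -5
Q (MIN): min(19, -17, -5) = -17
aa (MIN): min(-13, 18) = -13
ab (MIN): min(10, 4) = 4
g (MAX): max(-13, 4) = 4
ac (MIN): min(-17, 16, 19) = -17
ad (MIN): min(12, 17) = 12
h (MAX): max(-17, 12) = 12
ae (MIN): min(-7, -20, -15) = -20
af (MIN): min(13, 9) = 9
ag (MIN): min(1, -6) = -6
j (MAX): max(-20, 9, -6) = 9
R (MIN): min(4, 12, 9) = 4
S0 (MAX): max(0, -17, 4) = 4
MAX at S0 wants the highest of {P=0, Q=-17, R=4}, so chooses R.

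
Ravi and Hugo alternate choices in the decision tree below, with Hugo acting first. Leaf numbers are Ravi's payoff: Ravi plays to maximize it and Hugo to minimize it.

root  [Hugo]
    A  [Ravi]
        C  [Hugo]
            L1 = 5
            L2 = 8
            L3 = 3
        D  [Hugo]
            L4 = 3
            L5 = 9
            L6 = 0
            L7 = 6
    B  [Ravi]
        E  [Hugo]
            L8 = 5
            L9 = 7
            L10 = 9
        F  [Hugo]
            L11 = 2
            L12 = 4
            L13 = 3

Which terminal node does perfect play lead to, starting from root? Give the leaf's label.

L3

C (Hugo): min(5, 8, 3) = 3
D (Hugo): min(3, 9, 0, 6) = 0
A (Ravi): max(3, 0) = 3
E (Hugo): min(5, 7, 9) = 5
F (Hugo): min(2, 4, 3) = 2
B (Ravi): max(5, 2) = 5
root (Hugo): min(3, 5) = 3
At root, Hugo picks A (lowest: 3).
At A, Ravi picks C (highest: 3).
At C, Hugo picks L3 (lowest: 3).
Terminal value 3.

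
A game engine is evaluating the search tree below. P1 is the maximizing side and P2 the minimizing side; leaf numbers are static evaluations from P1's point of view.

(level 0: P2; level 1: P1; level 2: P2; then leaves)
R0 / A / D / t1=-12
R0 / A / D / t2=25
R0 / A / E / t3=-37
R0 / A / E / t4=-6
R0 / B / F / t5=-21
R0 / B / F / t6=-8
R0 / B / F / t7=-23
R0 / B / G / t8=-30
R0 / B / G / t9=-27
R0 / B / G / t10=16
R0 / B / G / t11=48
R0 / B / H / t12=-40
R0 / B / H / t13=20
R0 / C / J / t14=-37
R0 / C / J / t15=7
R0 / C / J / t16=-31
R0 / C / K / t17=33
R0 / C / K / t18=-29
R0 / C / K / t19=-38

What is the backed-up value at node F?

-23

F (P2): min(-21, -8, -23) = -23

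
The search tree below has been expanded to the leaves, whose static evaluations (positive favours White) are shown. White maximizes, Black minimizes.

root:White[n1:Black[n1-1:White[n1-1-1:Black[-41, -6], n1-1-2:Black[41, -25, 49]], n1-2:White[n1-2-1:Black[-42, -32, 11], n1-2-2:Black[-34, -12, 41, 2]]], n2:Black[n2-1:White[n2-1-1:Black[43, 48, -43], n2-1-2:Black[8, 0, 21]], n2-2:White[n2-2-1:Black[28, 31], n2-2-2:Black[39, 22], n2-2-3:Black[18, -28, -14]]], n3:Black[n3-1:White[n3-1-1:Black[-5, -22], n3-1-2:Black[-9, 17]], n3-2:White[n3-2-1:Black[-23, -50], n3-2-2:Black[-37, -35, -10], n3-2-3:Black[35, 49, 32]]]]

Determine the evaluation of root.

n1-1-1 (Black): min(-41, -6) = -41
n1-1-2 (Black): min(41, -25, 49) = -25
n1-1 (White): max(-41, -25) = -25
n1-2-1 (Black): min(-42, -32, 11) = -42
n1-2-2 (Black): min(-34, -12, 41, 2) = -34
n1-2 (White): max(-42, -34) = -34
n1 (Black): min(-25, -34) = -34
n2-1-1 (Black): min(43, 48, -43) = -43
n2-1-2 (Black): min(8, 0, 21) = 0
n2-1 (White): max(-43, 0) = 0
n2-2-1 (Black): min(28, 31) = 28
n2-2-2 (Black): min(39, 22) = 22
n2-2-3 (Black): min(18, -28, -14) = -28
n2-2 (White): max(28, 22, -28) = 28
n2 (Black): min(0, 28) = 0
n3-1-1 (Black): min(-5, -22) = -22
n3-1-2 (Black): min(-9, 17) = -9
n3-1 (White): max(-22, -9) = -9
n3-2-1 (Black): min(-23, -50) = -50
n3-2-2 (Black): min(-37, -35, -10) = -37
n3-2-3 (Black): min(35, 49, 32) = 32
n3-2 (White): max(-50, -37, 32) = 32
n3 (Black): min(-9, 32) = -9
root (White): max(-34, 0, -9) = 0

0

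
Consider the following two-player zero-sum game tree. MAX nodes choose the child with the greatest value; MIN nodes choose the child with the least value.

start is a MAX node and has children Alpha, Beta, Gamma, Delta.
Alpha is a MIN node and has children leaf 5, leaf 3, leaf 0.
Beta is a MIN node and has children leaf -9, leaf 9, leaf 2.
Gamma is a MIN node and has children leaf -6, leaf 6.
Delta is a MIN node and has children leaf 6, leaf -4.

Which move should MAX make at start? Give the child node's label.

Alpha (MIN): min(5, 3, 0) = 0
Beta (MIN): min(-9, 9, 2) = -9
Gamma (MIN): min(-6, 6) = -6
Delta (MIN): min(6, -4) = -4
start (MAX): max(0, -9, -6, -4) = 0
MAX at start wants the highest of {Alpha=0, Beta=-9, Gamma=-6, Delta=-4}, so chooses Alpha.

Alpha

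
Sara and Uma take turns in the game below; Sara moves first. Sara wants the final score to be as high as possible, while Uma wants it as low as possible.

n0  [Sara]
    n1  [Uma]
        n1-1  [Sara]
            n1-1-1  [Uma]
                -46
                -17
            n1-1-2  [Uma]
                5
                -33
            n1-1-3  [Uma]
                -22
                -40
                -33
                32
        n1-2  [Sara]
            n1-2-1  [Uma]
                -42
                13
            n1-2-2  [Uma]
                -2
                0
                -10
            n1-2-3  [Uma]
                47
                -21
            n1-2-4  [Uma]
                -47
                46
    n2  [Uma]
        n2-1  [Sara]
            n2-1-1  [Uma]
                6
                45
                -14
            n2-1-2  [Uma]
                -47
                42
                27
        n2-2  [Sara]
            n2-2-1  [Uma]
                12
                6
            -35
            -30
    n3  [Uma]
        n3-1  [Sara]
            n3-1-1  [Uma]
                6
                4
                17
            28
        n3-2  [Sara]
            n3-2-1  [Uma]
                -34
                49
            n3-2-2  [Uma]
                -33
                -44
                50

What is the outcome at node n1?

-33

n1-1-1 (Uma): min(-46, -17) = -46
n1-1-2 (Uma): min(5, -33) = -33
n1-1-3 (Uma): min(-22, -40, -33, 32) = -40
n1-1 (Sara): max(-46, -33, -40) = -33
n1-2-1 (Uma): min(-42, 13) = -42
n1-2-2 (Uma): min(-2, 0, -10) = -10
n1-2-3 (Uma): min(47, -21) = -21
n1-2-4 (Uma): min(-47, 46) = -47
n1-2 (Sara): max(-42, -10, -21, -47) = -10
n1 (Uma): min(-33, -10) = -33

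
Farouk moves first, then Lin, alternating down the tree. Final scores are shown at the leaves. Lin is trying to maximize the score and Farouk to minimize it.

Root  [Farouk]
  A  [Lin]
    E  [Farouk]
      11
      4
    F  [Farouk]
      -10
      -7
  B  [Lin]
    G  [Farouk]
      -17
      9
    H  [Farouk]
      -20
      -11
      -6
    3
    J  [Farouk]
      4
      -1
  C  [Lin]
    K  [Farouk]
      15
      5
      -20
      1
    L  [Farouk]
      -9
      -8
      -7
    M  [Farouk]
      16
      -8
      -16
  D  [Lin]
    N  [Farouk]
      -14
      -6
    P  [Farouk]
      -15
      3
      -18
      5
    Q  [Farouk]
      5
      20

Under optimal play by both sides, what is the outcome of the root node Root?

E (Farouk): min(11, 4) = 4
F (Farouk): min(-10, -7) = -10
A (Lin): max(4, -10) = 4
G (Farouk): min(-17, 9) = -17
H (Farouk): min(-20, -11, -6) = -20
J (Farouk): min(4, -1) = -1
B (Lin): max(-17, -20, 3, -1) = 3
K (Farouk): min(15, 5, -20, 1) = -20
L (Farouk): min(-9, -8, -7) = -9
M (Farouk): min(16, -8, -16) = -16
C (Lin): max(-20, -9, -16) = -9
N (Farouk): min(-14, -6) = -14
P (Farouk): min(-15, 3, -18, 5) = -18
Q (Farouk): min(5, 20) = 5
D (Lin): max(-14, -18, 5) = 5
Root (Farouk): min(4, 3, -9, 5) = -9

-9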